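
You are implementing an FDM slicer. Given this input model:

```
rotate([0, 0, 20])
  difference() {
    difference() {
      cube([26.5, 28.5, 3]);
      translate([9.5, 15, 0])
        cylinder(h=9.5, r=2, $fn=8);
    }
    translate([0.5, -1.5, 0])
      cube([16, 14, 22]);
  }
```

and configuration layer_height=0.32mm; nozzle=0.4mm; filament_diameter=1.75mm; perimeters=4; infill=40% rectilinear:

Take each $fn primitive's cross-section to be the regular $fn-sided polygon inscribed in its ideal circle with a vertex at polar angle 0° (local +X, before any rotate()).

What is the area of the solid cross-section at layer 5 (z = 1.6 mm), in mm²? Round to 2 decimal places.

At z = 1.6 mm: the cube is present — its section is the full 26.5×28.5 rectangle (area 755.25 mm²); the cylinder at (9.5, 15): section is a regular 8-gon, circumradius r=2 (area = (8/2)·2.000²·sin(360°/8) = 11.31 mm²); Taking the first minus the rest: starting from the 26.5×28.5 cube (755.25 mm²), the r=2 cylinder at (9.5, 15) lies wholly inside it (removes its full 11.31 mm² and its 12.25 mm outline becomes a hole wall) — area = 743.94 mm²; the cube at (0.5, -1.5) is present — its section is the full 16×14 rectangle (area 224.00 mm²); Subtracting the remaining from the first: starting from the result so far (743.94 mm²), the 16×14 cube at (0.5, -1.5) partially overlaps it — only the 200.00 mm² overlap (of its 224.00 mm²) is removed, clipping the outline — area = 543.94 mm²; (whole slice rotated 20° about Z — lengths, areas and connectivity unchanged). Overall, the cross-section is one region with 1 hole. Net area = 543.94 mm².

543.94 mm²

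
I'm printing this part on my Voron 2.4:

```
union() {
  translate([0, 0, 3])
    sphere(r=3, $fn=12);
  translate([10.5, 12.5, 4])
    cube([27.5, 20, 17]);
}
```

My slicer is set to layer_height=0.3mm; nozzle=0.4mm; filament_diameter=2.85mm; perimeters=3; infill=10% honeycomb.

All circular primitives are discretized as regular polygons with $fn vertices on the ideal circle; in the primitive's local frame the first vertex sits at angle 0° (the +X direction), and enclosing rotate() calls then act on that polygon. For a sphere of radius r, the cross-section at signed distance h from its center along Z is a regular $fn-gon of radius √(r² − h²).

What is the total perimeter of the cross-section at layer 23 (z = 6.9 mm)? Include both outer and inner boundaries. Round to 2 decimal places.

At z = 6.9 mm: the sphere does not reach this height (|z−center|=3.900 > r=3); the cube at (10.5, 12.5) is present — its section is the full 27.5×20 rectangle (perimeter 95.00 mm); Taking the union: only the 27.5×20 cube at (10.5, 12.5) is present, so the union is just that shape — boundary = 95.00 mm. Overall, the cross-section is a single solid region. Total boundary length (outer) = 95.00 mm.

95.00 mm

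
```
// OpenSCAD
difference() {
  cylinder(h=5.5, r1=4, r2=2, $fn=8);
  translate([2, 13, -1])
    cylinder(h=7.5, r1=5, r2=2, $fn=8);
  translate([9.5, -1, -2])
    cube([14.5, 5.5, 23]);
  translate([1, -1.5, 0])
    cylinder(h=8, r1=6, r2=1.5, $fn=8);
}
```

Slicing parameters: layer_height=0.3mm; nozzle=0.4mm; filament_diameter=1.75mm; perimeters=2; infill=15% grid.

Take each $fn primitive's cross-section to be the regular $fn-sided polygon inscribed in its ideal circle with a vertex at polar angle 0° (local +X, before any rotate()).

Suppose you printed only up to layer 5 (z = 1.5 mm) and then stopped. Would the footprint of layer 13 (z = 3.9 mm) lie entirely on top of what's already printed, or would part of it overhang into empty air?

Compare the two slices. At z = 1.5: the cone (r1=4→r2=2) has section circumradius 3.455 here — a regular 8-gon (area = (8/2)·3.455²·sin(360°/8) = 33.75 mm²); the cone at (2, 13) contributes a regular 8-gon of circumradius 4.000 (interpolated between r1=5 and r2=2 at t=0.333) (area = (8/2)·4.000²·sin(360°/8) = 45.25 mm²); the 14.5×5.5 cube at (9.5, -1) contributes its full rectangle (area 79.75 mm²); the cone at (1, -1.5): at t=0.188 of its height the radius interpolates to r₁+(r₂−r₁)t = 5.156, giving a regular 8-gon of that circumradius (area = (8/2)·5.156²·sin(360°/8) = 75.20 mm²); After the difference (first − rest): starting from the cone (33.75 mm²), the cone at (2, 13) misses the remaining region (no effect); the 14.5×5.5 cube at (9.5, -1) misses the remaining region (no effect); the cone at (1, -1.5) partially overlaps it — only the 33.20 mm² overlap (of its 75.20 mm²) is removed, clipping the outline — area = 0.56 mm². At z = 3.9: the cone (r1=4→r2=2) has section circumradius 2.582 here — a regular 8-gon (area = (8/2)·2.582²·sin(360°/8) = 18.85 mm²); the cone at (2, 13) contributes a regular 8-gon of circumradius 3.040 (interpolated between r1=5 and r2=2 at t=0.653) (area = (8/2)·3.040²·sin(360°/8) = 26.14 mm²); the cube at (9.5, -1) (footprint 14.5×5.5) is included at this height (area 79.75 mm²); the cone at (1, -1.5) (r1=6→r2=1.5) has section circumradius 3.806 here — a regular 8-gon (area = (8/2)·3.806²·sin(360°/8) = 40.98 mm²); Subtracting the remaining from the first: starting from the cone (18.85 mm²), the cone at (2, 13) misses the remaining region (no effect); the 14.5×5.5 cube at (9.5, -1) misses the remaining region (no effect); the cone at (1, -1.5) partially overlaps it — only the 16.66 mm² overlap (of its 40.98 mm²) is removed, clipping the outline — area = 2.19 mm². Checking containment: at z = 3.9 the cross-section extends beyond the z = 1.5 cross-section by about 2.19 mm².

part overhangs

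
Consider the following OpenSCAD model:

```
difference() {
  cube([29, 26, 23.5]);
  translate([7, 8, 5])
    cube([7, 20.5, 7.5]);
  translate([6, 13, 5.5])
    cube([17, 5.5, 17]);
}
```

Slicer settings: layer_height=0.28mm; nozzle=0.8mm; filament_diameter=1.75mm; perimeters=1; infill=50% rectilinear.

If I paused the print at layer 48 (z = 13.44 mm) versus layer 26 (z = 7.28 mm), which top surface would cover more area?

Layer 48 (z = 13.44): the cube is present — its section is the full 29×26 rectangle (area 754.00 mm²); the cube at (7, 8) is absent (z outside [5, 12.5]); the cube at (6, 13) (footprint 17×5.5) is included at this height (area 93.50 mm²); Subtracting the remaining from the first: starting from the 29×26 cube (754.00 mm²), the 17×5.5 cube at (6, 13) lies wholly inside it (removes its full 93.50 mm² and its 45.00 mm outline becomes a hole wall) — area = 660.50 mm². So its area = 660.50 mm². Layer 26 (z = 7.28): the cube (footprint 29×26) is included at this height (area 754.00 mm²); the cube at (7, 8) is present — its section is the full 7×20.5 rectangle (area 143.50 mm²); the cube at (6, 13) is present — its section is the full 17×5.5 rectangle (area 93.50 mm²); After the difference (first − rest): starting from the 29×26 cube (754.00 mm²), the 7×20.5 cube at (7, 8) partially overlaps it — only the 126.00 mm² overlap (of its 143.50 mm²) is removed, clipping the outline; the 17×5.5 cube at (6, 13) partially overlaps it — only the 55.00 mm² overlap (of its 93.50 mm²) is removed, clipping the outline — area = 573.00 mm². So its area = 573.00 mm². Layer 48 is larger (660.50 vs 573.00 mm²).

layer 48 (z = 13.44 mm)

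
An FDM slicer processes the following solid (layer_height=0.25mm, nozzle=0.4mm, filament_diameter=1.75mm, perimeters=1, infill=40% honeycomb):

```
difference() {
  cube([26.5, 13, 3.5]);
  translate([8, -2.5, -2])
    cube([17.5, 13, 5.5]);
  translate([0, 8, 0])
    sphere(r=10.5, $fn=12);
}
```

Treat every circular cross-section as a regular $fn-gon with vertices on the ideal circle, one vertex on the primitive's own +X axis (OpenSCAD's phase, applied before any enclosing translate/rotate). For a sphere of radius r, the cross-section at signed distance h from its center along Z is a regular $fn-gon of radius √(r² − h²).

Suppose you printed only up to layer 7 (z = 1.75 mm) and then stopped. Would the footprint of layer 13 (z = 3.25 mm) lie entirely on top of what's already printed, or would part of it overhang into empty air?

Compare the two slices. At z = 1.75: the cube (footprint 26.5×13) is included at this height (area 344.50 mm²); the 17.5×13 cube at (8, -2.5) contributes its full rectangle (area 227.50 mm²); the sphere at (0, 8): section is a regular 12-gon, circumradius = √(r²−h²) = √(10.5²−1.75²) = 10.353 (area = (12/2)·10.353²·sin(360°/12) = 321.56 mm²); After the difference (first − rest): starting from the 26.5×13 cube (344.50 mm²), the 17.5×13 cube at (8, -2.5) partially overlaps it — only the 183.75 mm² overlap (of its 227.50 mm²) is removed, clipping the outline; the r=10.5 sphere at (0, 8) partially overlaps it — only the 105.65 mm² overlap (of its 321.56 mm²) is removed, clipping the outline — area = 55.10 mm². At z = 3.25: the cube is present — its section is the full 26.5×13 rectangle (area 344.50 mm²); the cube at (8, -2.5) (footprint 17.5×13) is included at this height (area 227.50 mm²); the sphere at (0, 8): section is a regular 12-gon, circumradius = √(r²−h²) = √(10.5²−3.25²) = 9.984 (area = (12/2)·9.984²·sin(360°/12) = 299.06 mm²); Taking the first minus the rest: starting from the 26.5×13 cube (344.50 mm²), the 17.5×13 cube at (8, -2.5) partially overlaps it — only the 183.75 mm² overlap (of its 227.50 mm²) is removed, clipping the outline; the r=10.5 sphere at (0, 8) partially overlaps it — only the 103.66 mm² overlap (of its 299.06 mm²) is removed, clipping the outline — area = 57.09 mm². Checking containment: at z = 3.25 the cross-section extends beyond the z = 1.75 cross-section by about 1.98 mm².

part overhangs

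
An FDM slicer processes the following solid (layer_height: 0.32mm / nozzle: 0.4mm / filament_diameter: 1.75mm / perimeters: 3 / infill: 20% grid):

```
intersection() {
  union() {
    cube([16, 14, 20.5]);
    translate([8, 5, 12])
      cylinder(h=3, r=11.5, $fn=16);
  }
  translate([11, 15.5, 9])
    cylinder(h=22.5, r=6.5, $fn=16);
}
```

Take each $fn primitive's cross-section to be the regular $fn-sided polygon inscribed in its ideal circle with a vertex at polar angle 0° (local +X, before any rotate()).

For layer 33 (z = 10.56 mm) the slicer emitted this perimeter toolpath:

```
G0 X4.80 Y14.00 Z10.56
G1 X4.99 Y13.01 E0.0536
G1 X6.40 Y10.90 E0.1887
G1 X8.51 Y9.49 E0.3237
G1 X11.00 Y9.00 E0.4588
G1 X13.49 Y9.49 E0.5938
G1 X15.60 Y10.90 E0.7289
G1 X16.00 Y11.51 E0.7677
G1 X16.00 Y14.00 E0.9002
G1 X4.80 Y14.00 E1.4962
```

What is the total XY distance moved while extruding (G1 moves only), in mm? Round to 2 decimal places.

28.12 mm

Sum the Euclidean lengths of each G1 segment: total = 28.12 mm.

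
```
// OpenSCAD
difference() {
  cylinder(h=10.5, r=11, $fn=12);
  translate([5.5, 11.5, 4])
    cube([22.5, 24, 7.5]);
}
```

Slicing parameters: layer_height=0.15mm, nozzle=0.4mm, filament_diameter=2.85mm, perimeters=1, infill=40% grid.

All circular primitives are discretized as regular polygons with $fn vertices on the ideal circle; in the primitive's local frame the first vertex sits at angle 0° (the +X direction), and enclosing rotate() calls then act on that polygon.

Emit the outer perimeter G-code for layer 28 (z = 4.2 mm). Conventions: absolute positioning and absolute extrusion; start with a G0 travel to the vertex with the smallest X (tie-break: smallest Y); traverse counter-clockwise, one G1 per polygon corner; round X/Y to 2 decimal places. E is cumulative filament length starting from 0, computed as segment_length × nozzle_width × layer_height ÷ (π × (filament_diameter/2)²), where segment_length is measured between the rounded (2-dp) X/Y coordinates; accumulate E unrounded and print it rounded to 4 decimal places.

At z = 4.2 mm: the r=11 cylinder contributes a regular 12-gon of circumradius 11; the 22.5×24 cube at (5.5, 11.5) contributes its full rectangle; Taking the first minus the rest: starting from the r=11 cylinder, the 22.5×24 cube at (5.5, 11.5) misses the remaining region (no effect) — 1 connected region. The outline is a single polygon with 12 vertices. Extrusion per mm of travel: 0.4 × 0.15 / (π × 1.425²) = 0.009405. Accumulating E over each segment gives final E = 0.6428.

G0 X-11.00 Y0.00 Z4.20
G1 X-9.53 Y-5.50 E0.0535
G1 X-5.50 Y-9.53 E0.1071
G1 X0.00 Y-11.00 E0.1607
G1 X5.50 Y-9.53 E0.2142
G1 X9.53 Y-5.50 E0.2678
G1 X11.00 Y0.00 E0.3214
G1 X9.53 Y5.50 E0.3749
G1 X5.50 Y9.53 E0.4285
G1 X0.00 Y11.00 E0.4821
G1 X-5.50 Y9.53 E0.5356
G1 X-9.53 Y5.50 E0.5892
G1 X-11.00 Y0.00 E0.6428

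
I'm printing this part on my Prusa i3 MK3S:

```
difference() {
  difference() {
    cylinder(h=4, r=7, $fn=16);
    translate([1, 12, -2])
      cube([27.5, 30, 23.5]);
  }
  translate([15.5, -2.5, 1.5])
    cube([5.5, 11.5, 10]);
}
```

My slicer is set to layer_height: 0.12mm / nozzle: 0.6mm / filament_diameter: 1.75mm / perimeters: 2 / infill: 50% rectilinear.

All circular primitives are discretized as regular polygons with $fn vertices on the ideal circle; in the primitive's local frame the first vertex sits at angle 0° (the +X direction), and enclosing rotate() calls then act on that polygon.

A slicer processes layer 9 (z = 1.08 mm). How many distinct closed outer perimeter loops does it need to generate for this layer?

At z = 1.08 mm: the r=7 cylinder contributes a regular 16-gon of circumradius 7; the cube at (1, 12) (footprint 27.5×30) is included at this height; After the difference (first − rest): starting from the r=7 cylinder, the 27.5×30 cube at (1, 12) misses the remaining region (no effect) — 1 connected region; the cube at (15.5, -2.5) does not reach this height (z outside [1.5, 11.5]); After the difference (first − rest): none of the subtracted shapes is present at this height, so that combined region is unchanged — 1 connected region. The result has 1 disconnected region.

1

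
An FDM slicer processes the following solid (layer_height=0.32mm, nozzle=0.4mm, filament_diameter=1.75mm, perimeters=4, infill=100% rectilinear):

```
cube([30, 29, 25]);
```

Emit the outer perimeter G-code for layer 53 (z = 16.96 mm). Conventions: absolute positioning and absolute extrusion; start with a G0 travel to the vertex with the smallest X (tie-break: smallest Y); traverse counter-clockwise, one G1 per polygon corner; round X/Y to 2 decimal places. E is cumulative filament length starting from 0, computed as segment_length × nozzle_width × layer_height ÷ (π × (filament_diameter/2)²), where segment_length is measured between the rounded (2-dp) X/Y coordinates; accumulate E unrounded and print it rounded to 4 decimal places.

At z = 16.96 mm: the cube (footprint 30×29) is included at this height. The outline is a single polygon with 4 vertices. Extrusion per mm of travel: 0.4 × 0.32 / (π × 0.875²) = 0.053216. Accumulating E over each segment gives final E = 6.2795.

G0 X0.00 Y0.00 Z16.96
G1 X30.00 Y0.00 E1.5965
G1 X30.00 Y29.00 E3.1398
G1 X0.00 Y29.00 E4.7362
G1 X0.00 Y0.00 E6.2795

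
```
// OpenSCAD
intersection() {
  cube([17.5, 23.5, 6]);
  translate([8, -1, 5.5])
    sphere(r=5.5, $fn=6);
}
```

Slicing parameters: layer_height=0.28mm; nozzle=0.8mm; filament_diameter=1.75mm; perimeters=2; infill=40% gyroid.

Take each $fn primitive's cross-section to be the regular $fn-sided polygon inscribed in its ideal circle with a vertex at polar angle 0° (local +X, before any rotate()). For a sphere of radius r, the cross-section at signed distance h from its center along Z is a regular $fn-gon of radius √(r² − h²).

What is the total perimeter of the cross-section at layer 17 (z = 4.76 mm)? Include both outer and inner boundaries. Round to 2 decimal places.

23.79 mm

At z = 4.76 mm: the cube is present — its section is the full 17.5×23.5 rectangle (perimeter 82.00 mm); the r=5.5 sphere at (8, -1) contributes a regular 6-gon of circumradius √(5.5²−0.74²) = 5.450 (perimeter = 2·6·5.450·sin(180°/6) = 32.70 mm); Taking the intersection: the r=5.5 sphere at (8, -1) partially overlaps the 17.5×23.5 cube; clipping to the common part keeps 28.26 mm² — boundary = 23.79 mm. Overall, the cross-section is a single solid region. Total boundary length (outer) = 23.79 mm.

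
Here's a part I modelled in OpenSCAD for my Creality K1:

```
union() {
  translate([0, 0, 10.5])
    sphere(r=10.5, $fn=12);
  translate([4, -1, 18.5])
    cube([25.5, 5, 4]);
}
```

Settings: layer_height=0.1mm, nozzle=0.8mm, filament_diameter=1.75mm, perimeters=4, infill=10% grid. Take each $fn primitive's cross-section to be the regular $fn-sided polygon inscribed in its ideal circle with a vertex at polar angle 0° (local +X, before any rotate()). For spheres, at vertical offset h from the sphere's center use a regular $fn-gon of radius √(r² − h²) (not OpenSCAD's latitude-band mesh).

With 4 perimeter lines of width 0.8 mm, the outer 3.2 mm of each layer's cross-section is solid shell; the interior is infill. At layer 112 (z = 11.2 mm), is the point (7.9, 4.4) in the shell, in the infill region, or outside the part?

shell

At z = 11.2 mm: the sphere: section is a regular 12-gon, circumradius = √(r²−h²) = √(10.5²−0.7²) = 10.477; the cube at (4, -1) is not intersected at this z (z outside [18.5, 22.5]); Combining (union): only the r=10.5 sphere is present, so the union is just that shape — 1 connected region. Overall, the cross-section is a single solid region. The nearest boundary edge runs (10.48, 0.00)→(9.07, 5.24); distance from the point to it = 1.35 mm. The point is inside the cross-section, 1.35 mm from the nearest boundary — within the 3.2 mm shell band (4 × 0.8).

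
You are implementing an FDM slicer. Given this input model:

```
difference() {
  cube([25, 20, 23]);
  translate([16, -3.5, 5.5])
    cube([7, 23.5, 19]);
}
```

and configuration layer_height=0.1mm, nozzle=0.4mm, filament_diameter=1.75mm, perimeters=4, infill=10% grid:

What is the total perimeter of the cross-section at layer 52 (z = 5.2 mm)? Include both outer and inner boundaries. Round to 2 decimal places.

At z = 5.2 mm: the cube (footprint 25×20) is included at this height (perimeter 90.00 mm); the cube at (16, -3.5) is not intersected at this z (z outside [5.5, 24.5]); Subtracting the remaining from the first: none of the subtracted shapes is present at this height, so the 25×20 cube is unchanged — boundary = 90.00 mm. Overall, the cross-section is a single solid region. Total boundary length (outer) = 90.00 mm.

90.00 mm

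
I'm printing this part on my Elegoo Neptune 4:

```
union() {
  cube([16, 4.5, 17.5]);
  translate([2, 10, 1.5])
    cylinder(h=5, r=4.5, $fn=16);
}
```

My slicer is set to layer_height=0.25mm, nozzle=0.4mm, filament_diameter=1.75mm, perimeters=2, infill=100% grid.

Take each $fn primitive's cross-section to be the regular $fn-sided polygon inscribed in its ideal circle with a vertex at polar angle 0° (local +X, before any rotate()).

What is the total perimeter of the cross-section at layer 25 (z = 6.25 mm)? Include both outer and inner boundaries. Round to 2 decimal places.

69.09 mm

At z = 6.25 mm: the 16×4.5 cube contributes its full rectangle (perimeter 41.00 mm); the r=4.5 cylinder at (2, 10) contributes a regular 16-gon of circumradius 4.5 (perimeter = 2·16·4.500·sin(180°/16) = 28.09 mm); Taking the union: the 2 present regions are separate (no shared area or edge), so areas and boundary lengths simply add and each stays a separate island — boundary = 69.09 mm. Overall, the cross-section has 2 separate islands. Total boundary length (outer) = 69.09 mm.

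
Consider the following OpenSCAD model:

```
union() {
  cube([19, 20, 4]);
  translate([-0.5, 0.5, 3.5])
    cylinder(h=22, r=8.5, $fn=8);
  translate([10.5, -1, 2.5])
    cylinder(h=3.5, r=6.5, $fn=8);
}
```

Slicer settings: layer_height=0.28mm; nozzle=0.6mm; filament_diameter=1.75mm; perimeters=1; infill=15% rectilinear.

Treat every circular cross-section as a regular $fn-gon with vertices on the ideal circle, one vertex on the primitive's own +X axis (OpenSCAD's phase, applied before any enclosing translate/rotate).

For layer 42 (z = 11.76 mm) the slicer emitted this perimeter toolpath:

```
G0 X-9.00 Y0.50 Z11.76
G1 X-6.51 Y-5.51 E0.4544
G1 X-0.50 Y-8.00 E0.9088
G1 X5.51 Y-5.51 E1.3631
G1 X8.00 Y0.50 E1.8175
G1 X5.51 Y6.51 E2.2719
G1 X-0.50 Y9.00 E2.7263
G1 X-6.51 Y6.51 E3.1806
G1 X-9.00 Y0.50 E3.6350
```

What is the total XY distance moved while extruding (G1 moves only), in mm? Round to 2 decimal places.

52.04 mm

Sum the Euclidean lengths of each G1 segment: total = 52.04 mm.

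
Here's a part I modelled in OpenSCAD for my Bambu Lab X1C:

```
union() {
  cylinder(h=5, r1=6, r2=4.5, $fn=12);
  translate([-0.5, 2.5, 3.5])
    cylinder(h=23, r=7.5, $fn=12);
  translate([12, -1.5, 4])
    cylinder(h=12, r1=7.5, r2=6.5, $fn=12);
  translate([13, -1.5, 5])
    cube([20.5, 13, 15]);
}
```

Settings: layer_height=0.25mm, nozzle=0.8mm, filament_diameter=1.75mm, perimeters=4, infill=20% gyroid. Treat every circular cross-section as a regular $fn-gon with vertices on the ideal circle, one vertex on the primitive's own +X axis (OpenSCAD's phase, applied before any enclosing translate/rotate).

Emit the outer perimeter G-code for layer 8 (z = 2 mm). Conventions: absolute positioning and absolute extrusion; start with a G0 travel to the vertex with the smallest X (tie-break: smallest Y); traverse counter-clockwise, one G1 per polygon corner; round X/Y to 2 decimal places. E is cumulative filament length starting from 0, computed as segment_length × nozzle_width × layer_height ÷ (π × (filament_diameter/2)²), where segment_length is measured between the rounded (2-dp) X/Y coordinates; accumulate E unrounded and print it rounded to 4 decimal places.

G0 X-5.40 Y0.00 Z2.00
G1 X-4.68 Y-2.70 E0.2324
G1 X-2.70 Y-4.68 E0.4652
G1 X0.00 Y-5.40 E0.6975
G1 X2.70 Y-4.68 E0.9299
G1 X4.68 Y-2.70 E1.1627
G1 X5.40 Y0.00 E1.3951
G1 X4.68 Y2.70 E1.6274
G1 X2.70 Y4.68 E1.8603
G1 X0.00 Y5.40 E2.0926
G1 X-2.70 Y4.68 E2.3250
G1 X-4.68 Y2.70 E2.5578
G1 X-5.40 Y0.00 E2.7901

At z = 2 mm: the cone contributes a regular 12-gon of circumradius 5.400 (interpolated between r1=6 and r2=4.5 at t=0.400); the cylinder at (-0.5, 2.5) is absent (z outside [3.5, 26.5]); the cone at (12, -1.5) does not reach this height (z outside [4, 16]); the cube at (13, -1.5) does not reach this height (z outside [5, 20]); Taking the union: only the cone is present, so the union is just that shape — 1 connected region. The outline is a single polygon with 12 vertices. Extrusion per mm of travel: 0.8 × 0.25 / (π × 0.875²) = 0.083150. Accumulating E over each segment gives final E = 2.7901.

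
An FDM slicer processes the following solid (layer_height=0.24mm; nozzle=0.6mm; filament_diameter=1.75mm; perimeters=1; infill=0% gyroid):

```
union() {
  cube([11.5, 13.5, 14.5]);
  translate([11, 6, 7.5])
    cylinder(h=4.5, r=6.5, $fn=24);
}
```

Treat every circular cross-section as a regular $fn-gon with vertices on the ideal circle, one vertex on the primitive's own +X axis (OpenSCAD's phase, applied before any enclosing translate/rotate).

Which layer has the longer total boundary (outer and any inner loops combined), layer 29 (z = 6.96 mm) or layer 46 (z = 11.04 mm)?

layer 46 (z = 11.04 mm)

Layer 29 (z = 6.96): the cube is present — its section is the full 11.5×13.5 rectangle (perimeter 50.00 mm); the cylinder at (11, 6) is not intersected at this z (z outside [7.5, 12]); Merging all regions: only the 11.5×13.5 cube is present, so the union is just that shape — boundary = 50.00 mm. So its perimeter = 50.00 mm. Layer 46 (z = 11.04): the cube (footprint 11.5×13.5) is included at this height (perimeter 50.00 mm); the r=6.5 cylinder at (11, 6) contributes a regular 24-gon of circumradius 6.5 (perimeter = 2·24·6.500·sin(180°/24) = 40.72 mm); Merging all regions: the regions partially overlap (shared area 71.10 mm²), so the edge portions inside another operand are dropped and the merged outline is re-measured after clipping — boundary = 56.99 mm. So its perimeter = 56.99 mm. Layer 46 is larger (56.99 vs 50.00 mm).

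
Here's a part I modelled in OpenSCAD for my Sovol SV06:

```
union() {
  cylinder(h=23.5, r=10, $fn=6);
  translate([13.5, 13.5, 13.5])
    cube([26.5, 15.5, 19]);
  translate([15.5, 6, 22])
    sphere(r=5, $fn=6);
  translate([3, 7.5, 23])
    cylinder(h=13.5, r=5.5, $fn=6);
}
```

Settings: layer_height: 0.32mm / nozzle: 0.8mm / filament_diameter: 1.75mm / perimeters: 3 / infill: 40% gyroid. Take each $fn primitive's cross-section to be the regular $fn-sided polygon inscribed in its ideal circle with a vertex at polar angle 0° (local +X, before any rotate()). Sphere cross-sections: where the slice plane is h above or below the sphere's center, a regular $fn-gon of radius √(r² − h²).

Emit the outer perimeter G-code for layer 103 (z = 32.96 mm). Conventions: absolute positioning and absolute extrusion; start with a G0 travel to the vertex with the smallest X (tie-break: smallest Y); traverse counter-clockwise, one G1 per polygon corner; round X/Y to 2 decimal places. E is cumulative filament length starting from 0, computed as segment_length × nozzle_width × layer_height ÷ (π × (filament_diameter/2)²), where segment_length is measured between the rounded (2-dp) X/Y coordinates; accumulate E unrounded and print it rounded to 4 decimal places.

At z = 32.96 mm: the cylinder is not intersected at this z (z outside [0, 23.5]); the cube at (13.5, 13.5) does not reach this height (z outside [13.5, 32.5]); the sphere at (15.5, 6) does not reach this height (|z−center|=10.960 > r=5); the r=5.5 cylinder at (3, 7.5) gives a regular 6-gon of circumradius 5.5 (constant along its height); Combining (union): only the r=5.5 cylinder at (3, 7.5) is present, so the union is just that shape — 1 connected region. The outline is a single polygon with 6 vertices. Extrusion per mm of travel: 0.8 × 0.32 / (π × 0.875²) = 0.106432. Accumulating E over each segment gives final E = 3.5111.

G0 X-2.50 Y7.50 Z32.96
G1 X0.25 Y2.74 E0.5851
G1 X5.75 Y2.74 E1.1705
G1 X8.50 Y7.50 E1.7556
G1 X5.75 Y12.26 E2.3406
G1 X0.25 Y12.26 E2.9260
G1 X-2.50 Y7.50 E3.5111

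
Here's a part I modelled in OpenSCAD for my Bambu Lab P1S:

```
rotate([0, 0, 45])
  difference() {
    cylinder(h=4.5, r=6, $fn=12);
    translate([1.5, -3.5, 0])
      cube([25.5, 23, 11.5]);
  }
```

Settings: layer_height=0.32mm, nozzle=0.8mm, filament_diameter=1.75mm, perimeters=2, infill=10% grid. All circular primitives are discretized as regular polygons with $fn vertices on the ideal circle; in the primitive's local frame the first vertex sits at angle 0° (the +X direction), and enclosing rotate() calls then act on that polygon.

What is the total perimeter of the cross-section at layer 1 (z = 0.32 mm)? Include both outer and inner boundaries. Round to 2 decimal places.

At z = 0.32 mm: the r=6 cylinder gives a regular 12-gon of circumradius 6 (constant along its height) (perimeter = 2·12·6.000·sin(180°/12) = 37.27 mm); the 25.5×23 cube at (1.5, -3.5) contributes its full rectangle (perimeter 97.00 mm); After the difference (first − rest): starting from the r=6 cylinder, the 25.5×23 cube at (1.5, -3.5) partially overlaps it — only the 32.32 mm² overlap (of its 586.50 mm²) is removed, clipping the outline — boundary = 37.99 mm; (rotated 45° about Z; rotation is an isometry so areas/perimeters/island counts are preserved). Overall, the cross-section is a single solid region. Total boundary length (outer) = 37.99 mm.

37.99 mm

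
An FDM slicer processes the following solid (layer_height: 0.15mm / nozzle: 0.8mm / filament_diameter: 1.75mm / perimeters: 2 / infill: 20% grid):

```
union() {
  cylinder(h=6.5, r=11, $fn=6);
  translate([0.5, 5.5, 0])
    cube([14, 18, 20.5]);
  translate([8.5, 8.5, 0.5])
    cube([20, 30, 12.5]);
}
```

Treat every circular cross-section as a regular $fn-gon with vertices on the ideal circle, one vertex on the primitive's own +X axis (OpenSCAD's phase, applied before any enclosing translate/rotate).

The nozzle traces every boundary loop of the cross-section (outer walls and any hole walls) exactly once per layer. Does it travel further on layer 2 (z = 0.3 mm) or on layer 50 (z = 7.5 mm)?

layer 50 (z = 7.5 mm)

Layer 2 (z = 0.3): the r=11 cylinder gives a regular 6-gon of circumradius 11 (constant along its height) (perimeter = 2·6·11.000·sin(180°/6) = 66.00 mm); the 14×18 cube at (0.5, 5.5) contributes its full rectangle (perimeter 64.00 mm); the cube at (8.5, 8.5) is absent (z outside [0.5, 13]); Taking the union: the regions partially overlap (shared area 24.81 mm²), so the edge portions inside another operand are dropped and the merged outline is re-measured after clipping — boundary = 109.00 mm. So its perimeter = 109.00 mm. Layer 50 (z = 7.5): the cylinder does not reach this height (z outside [0, 6.5]); the cube at (0.5, 5.5) is present — its section is the full 14×18 rectangle (perimeter 64.00 mm); the cube at (8.5, 8.5) is present — its section is the full 20×30 rectangle (perimeter 100.00 mm); Merging all regions: the regions partially overlap (shared area 90.00 mm²), so the edge portions inside another operand are dropped and the merged outline is re-measured after clipping — boundary = 122.00 mm. So its perimeter = 122.00 mm. Layer 50 is larger (122.00 vs 109.00 mm).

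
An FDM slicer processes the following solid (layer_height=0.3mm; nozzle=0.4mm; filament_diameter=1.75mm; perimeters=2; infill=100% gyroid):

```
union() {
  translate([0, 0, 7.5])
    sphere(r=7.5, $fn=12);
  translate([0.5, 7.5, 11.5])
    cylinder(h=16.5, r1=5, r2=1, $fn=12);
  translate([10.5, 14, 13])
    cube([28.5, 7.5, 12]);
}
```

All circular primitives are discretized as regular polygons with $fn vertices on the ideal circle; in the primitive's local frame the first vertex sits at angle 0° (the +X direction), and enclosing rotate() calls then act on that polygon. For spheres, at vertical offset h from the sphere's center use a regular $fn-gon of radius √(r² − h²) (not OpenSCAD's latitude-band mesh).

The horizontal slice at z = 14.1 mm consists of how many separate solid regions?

2

At z = 14.1 mm: the r=7.5 sphere slices to a regular 12-gon of circumradius 3.562 (√(r²−h²) with h=6.6 from center); the cone at (0.5, 7.5) (r1=5→r2=1) has section circumradius 4.370 here — a regular 12-gon; the cube at (10.5, 14) (footprint 28.5×7.5) is included at this height; Combining (union): the regions partially overlap (shared area 0.31 mm²), so overlapping operands fuse into one piece — 2 connected regions. The result has 2 disconnected regions.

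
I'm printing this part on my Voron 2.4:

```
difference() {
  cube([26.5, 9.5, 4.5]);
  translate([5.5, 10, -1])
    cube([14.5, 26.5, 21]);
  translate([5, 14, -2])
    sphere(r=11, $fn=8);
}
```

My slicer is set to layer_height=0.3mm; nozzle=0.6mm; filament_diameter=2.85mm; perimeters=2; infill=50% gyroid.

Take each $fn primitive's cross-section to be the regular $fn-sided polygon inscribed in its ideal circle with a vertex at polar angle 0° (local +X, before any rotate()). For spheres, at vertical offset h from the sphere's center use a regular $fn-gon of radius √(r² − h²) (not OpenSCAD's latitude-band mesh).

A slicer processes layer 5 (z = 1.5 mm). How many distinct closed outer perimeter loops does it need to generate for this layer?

1

At z = 1.5 mm: the 26.5×9.5 cube contributes its full rectangle; the cube at (5.5, 10) (footprint 14.5×26.5) is included at this height; the r=11 sphere at (5, 14) contributes a regular 8-gon of circumradius √(11²−3.5²) = 10.428; Subtracting the remaining from the first: starting from the 26.5×9.5 cube, the 14.5×26.5 cube at (5.5, 10) misses the remaining region (no effect); the r=11 sphere at (5, 14) partially overlaps it — only the 58.63 mm² overlap (of its 307.59 mm²) is removed, clipping the outline — 1 connected region. The result has 1 disconnected region.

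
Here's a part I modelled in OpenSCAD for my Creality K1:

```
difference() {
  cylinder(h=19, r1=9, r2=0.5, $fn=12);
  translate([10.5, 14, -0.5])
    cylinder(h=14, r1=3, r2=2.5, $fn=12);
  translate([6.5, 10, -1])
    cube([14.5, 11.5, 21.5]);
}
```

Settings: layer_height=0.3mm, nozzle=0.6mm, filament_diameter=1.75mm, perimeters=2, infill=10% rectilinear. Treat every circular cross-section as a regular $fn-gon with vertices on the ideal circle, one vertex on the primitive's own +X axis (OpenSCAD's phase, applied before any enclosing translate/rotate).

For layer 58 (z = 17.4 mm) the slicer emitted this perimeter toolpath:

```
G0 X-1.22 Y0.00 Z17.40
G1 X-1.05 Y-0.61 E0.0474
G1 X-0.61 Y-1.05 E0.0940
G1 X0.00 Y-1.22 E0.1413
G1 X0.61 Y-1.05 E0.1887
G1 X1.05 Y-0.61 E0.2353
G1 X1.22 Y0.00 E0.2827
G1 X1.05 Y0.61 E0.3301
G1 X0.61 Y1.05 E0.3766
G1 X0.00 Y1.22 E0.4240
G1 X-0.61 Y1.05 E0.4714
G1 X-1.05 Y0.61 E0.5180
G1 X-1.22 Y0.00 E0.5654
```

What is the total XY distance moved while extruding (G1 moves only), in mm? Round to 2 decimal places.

Sum the Euclidean lengths of each G1 segment: total = 7.55 mm.

7.55 mm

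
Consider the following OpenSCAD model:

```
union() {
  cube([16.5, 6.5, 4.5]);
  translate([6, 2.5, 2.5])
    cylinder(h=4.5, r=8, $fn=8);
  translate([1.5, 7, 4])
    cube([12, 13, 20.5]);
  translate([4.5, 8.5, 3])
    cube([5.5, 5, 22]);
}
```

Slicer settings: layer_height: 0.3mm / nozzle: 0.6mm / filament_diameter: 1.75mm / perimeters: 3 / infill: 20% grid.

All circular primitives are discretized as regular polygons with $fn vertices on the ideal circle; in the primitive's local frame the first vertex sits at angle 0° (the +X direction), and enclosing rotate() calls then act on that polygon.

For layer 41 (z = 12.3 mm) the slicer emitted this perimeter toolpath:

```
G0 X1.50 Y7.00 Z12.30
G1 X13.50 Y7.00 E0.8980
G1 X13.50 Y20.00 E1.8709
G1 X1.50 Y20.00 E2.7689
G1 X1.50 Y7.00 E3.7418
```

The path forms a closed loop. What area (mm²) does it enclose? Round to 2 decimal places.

156.00 mm²

Apply the shoelace formula to the sequence of (X, Y) vertices; enclosed area = 156.00 mm².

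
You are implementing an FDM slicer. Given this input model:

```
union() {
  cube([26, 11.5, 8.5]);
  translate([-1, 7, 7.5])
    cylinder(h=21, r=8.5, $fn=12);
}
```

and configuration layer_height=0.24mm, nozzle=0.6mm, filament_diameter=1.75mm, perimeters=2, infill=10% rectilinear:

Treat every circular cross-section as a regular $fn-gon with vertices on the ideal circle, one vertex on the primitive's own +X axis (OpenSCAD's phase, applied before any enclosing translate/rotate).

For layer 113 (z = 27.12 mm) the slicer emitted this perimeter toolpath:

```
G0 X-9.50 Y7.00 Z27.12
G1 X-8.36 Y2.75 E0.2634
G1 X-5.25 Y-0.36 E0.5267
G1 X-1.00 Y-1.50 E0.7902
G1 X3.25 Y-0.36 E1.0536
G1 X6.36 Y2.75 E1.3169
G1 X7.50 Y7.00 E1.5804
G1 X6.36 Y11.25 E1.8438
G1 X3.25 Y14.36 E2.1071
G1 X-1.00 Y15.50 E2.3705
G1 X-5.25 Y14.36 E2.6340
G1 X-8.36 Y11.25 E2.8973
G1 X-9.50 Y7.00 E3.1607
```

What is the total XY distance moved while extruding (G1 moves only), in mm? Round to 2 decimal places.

52.79 mm

Sum the Euclidean lengths of each G1 segment: total = 52.79 mm.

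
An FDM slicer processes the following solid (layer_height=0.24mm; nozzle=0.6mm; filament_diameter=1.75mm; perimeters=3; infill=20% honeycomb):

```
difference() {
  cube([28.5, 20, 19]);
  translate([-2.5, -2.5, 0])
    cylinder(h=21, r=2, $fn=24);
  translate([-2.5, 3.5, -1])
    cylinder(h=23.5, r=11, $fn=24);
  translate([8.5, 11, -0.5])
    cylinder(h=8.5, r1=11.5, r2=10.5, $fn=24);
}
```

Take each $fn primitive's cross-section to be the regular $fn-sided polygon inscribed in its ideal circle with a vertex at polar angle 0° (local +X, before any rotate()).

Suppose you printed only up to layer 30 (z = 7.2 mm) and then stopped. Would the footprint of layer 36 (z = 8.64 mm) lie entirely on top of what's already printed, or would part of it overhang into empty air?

Compare the two slices. At z = 7.2: the 28.5×20 cube contributes its full rectangle (area 570.00 mm²); the cylinder at (-2.5, -2.5): section is a regular 24-gon, circumradius r=2 (area = (24/2)·2.000²·sin(360°/24) = 12.42 mm²); the r=11 cylinder at (-2.5, 3.5) gives a regular 24-gon of circumradius 11 (constant along its height) (area = (24/2)·11.000²·sin(360°/24) = 375.81 mm²); the cone at (8.5, 11): at t=0.906 of its height the radius interpolates to r₁+(r₂−r₁)t = 10.594, giving a regular 24-gon of that circumradius (area = (24/2)·10.594²·sin(360°/24) = 348.58 mm²); Subtracting the remaining from the first: starting from the 28.5×20 cube (570.00 mm²), the r=2 cylinder at (-2.5, -2.5) misses the remaining region (no effect); the r=11 cylinder at (-2.5, 3.5) partially overlaps it — only the 95.75 mm² overlap (of its 375.81 mm²) is removed, clipping the outline; the cone at (8.5, 11) partially overlaps it — only the 238.94 mm² overlap (of its 348.58 mm²) is removed, clipping the outline — area = 235.31 mm². At z = 8.64: the cube is present — its section is the full 28.5×20 rectangle (area 570.00 mm²); the r=2 cylinder at (-2.5, -2.5) contributes a regular 24-gon of circumradius 2 (area = (24/2)·2.000²·sin(360°/24) = 12.42 mm²); the r=11 cylinder at (-2.5, 3.5) contributes a regular 24-gon of circumradius 11 (area = (24/2)·11.000²·sin(360°/24) = 375.81 mm²); the cone at (8.5, 11) does not reach this height (z outside [-0.5, 8]); Taking the first minus the rest: starting from the 28.5×20 cube (570.00 mm²), the r=2 cylinder at (-2.5, -2.5) misses the remaining region (no effect); the r=11 cylinder at (-2.5, 3.5) partially overlaps it — only the 95.75 mm² overlap (of its 375.81 mm²) is removed, clipping the outline — area = 474.25 mm². Checking containment: at z = 8.64 the cross-section extends beyond the z = 7.2 cross-section by about 238.94 mm².

part overhangs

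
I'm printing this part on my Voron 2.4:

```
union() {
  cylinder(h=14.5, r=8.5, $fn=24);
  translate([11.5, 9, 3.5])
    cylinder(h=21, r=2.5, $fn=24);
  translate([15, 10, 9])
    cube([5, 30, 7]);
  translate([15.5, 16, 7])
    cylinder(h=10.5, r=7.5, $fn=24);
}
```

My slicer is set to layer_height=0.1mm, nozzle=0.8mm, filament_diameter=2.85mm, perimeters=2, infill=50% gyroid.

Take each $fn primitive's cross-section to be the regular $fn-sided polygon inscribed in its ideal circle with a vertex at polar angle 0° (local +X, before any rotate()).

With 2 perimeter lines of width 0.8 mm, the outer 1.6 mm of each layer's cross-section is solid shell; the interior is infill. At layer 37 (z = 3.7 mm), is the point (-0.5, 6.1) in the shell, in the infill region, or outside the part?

infill

At z = 3.7 mm: the cylinder: section is a regular 24-gon, circumradius r=8.5; the r=2.5 cylinder at (11.5, 9) contributes a regular 24-gon of circumradius 2.5; the cube at (15, 10) is absent (z outside [9, 16]); the cylinder at (15.5, 16) does not reach this height (z outside [7, 17.5]); Taking the union: the 2 present regions are separate (no shared area or edge), so areas and boundary lengths simply add and each stays a separate island — 2 connected regions. Overall, the cross-section has 2 separate islands. The nearest boundary edge runs (-2.20, 8.21)→(0.00, 8.50); distance from the point to it = 2.31 mm. (Shell/infill is judged within the island containing the point — the largest one.) The point is inside the cross-section and 2.31 mm from the nearest boundary — more than the 1.6 mm shell width (2 × 0.8), so it's in the infill interior.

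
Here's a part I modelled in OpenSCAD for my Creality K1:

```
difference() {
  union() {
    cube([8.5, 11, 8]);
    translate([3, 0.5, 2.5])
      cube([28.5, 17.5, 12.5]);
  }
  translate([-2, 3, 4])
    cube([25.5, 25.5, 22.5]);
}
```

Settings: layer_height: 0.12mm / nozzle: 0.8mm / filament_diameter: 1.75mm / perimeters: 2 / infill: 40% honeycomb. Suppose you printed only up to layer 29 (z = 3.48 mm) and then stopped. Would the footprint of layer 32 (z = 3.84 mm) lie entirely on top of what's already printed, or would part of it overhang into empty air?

entirely on top

Compare the two slices. At z = 3.48: the 8.5×11 cube contributes its full rectangle (area 93.50 mm²); the 28.5×17.5 cube at (3, 0.5) contributes its full rectangle (area 498.75 mm²); Taking the union: the regions partially overlap — summed areas 592.25 mm² minus the doubly-counted overlap 57.75 mm² gives 534.50 mm² — area = 534.50 mm²; the cube at (-2, 3) is absent (z outside [4, 26.5]); Subtracting the remaining from the first: none of the subtracted shapes is present at this height, so that combined region is unchanged — area = 534.50 mm². At z = 3.84: the cube (footprint 8.5×11) is included at this height (area 93.50 mm²); the cube at (3, 0.5) (footprint 28.5×17.5) is included at this height (area 498.75 mm²); Merging all regions: the regions partially overlap — summed areas 592.25 mm² minus the doubly-counted overlap 57.75 mm² gives 534.50 mm² — area = 534.50 mm²; the cube at (-2, 3) does not reach this height (z outside [4, 26.5]); After the difference (first − rest): none of the subtracted shapes is present at this height, so that combined region is unchanged — area = 534.50 mm². Checking containment: the cross-section at z = 3.84 is a subset of the cross-section at z = 3.48.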